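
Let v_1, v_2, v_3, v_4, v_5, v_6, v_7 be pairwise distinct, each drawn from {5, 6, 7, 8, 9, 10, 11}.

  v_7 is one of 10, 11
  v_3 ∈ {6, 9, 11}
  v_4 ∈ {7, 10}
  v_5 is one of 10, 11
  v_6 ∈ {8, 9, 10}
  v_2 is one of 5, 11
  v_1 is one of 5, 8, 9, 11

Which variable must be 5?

Among the 7 variables, 6 fits only v_3 (and all 7 values in {5, 6, 7, 8, 9, 10, 11} must be used), so v_3 = 6.
The 6 still-open variables draw from only 6 values {5, 7, 8, 9, 10, 11}, so each is used; only v_4 can be 7, hence v_4 = 7.
v_5 and v_7 between them cover only {10, 11} — a naked pair. Remove those values from v_1, v_2, v_6.
So 5 goes to v_2.

v_2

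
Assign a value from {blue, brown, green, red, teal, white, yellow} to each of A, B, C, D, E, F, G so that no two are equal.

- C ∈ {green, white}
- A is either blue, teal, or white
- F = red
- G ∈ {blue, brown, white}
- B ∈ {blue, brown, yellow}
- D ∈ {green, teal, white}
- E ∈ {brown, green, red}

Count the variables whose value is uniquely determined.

2

F's domain is down to {red}, so F = red. So E can't be red.
The 6 still-open variables draw from only 6 values {blue, brown, green, teal, white, yellow}, so each is used; only B can be yellow, hence B = yellow.
Determined: B=yellow, F=red. The other variables each still have more than one consistent value. That makes 2.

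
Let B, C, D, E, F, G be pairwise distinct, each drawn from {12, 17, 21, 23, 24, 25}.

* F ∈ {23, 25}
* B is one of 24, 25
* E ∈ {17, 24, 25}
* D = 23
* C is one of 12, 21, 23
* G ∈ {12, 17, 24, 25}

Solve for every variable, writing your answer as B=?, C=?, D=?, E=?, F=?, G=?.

B=24, C=21, D=23, E=17, F=25, G=12

D must be 23 (only option left). Strike 23 from C, F.
F has just one choice, so F = 25. Remove 25 from B, E, G.
B's domain is down to {24}, so B = 24. So E, G can't be 24.
E's domain is down to {17}, so E = 17. Remove 17 from G.
That leaves G = 12. Remove 12 from C.
C has just one choice, so C = 21.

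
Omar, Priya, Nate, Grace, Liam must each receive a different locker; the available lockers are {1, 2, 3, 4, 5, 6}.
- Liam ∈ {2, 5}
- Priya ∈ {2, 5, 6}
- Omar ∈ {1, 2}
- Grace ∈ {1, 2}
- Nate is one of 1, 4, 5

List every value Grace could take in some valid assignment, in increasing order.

The 5 variables draw from only 5 values {1, 2, 4, 5, 6}, so each is used; only Nate can be 4, hence Nate = 4.
The 4 still-open variables together cover exactly {1, 2, 5, 6} — 4 values for 4 variables — and 6 appears only in Priya's list, so Priya = 6.
The 3 still-open variables draw from only 3 values {1, 2, 5}, so each is used; only Liam can be 5, hence Liam = 5.
No further eliminations apply; Grace can still be any of 1, 2.

1, 2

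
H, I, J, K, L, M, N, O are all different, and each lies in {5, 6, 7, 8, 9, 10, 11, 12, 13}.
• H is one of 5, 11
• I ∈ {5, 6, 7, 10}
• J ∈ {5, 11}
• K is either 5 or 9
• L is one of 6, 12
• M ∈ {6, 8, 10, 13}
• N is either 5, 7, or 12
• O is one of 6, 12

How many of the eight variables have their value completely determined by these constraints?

H and J between them cover only {5, 11} — a naked pair. Remove those values from I, K, N.
That leaves K = 9.
L and O between them cover only {6, 12} — a naked pair. Remove those values from I, M, N.
N must be 7 (only option left). So I can't be 7.
I's domain is down to {10}, so I = 10. Remove 10 from M.
Determined: I=10, K=9, N=7. The other variables each still have more than one consistent value. That makes 3.

3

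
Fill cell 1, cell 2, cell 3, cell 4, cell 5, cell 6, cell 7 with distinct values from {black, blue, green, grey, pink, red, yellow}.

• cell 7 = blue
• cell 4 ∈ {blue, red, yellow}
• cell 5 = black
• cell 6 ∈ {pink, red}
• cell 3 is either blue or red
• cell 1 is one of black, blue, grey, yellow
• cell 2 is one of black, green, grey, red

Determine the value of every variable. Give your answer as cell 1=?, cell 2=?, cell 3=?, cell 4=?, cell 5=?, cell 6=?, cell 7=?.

cell 5 has just one choice, so cell 5 = black. Strike black from cell 1, cell 2.
That leaves cell 7 = blue. So cell 1, cell 3, cell 4 can't be blue.
cell 3 has just one choice, so cell 3 = red. So cell 2, cell 4, cell 6 can't be red.
cell 4 has just one choice, so cell 4 = yellow. Remove yellow from cell 1.
That leaves cell 6 = pink.
That leaves cell 1 = grey. Remove grey from cell 2.
cell 2's domain is down to {green}, so cell 2 = green.

cell 1=grey, cell 2=green, cell 3=red, cell 4=yellow, cell 5=black, cell 6=pink, cell 7=blue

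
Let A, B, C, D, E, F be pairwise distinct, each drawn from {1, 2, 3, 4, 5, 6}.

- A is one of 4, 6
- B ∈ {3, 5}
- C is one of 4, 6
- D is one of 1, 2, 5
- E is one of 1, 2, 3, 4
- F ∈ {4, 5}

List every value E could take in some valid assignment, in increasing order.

A and C share exactly the 2 values {4, 6}; by pigeonhole those values go to them, so strike 4, 6 from E, F.
F's domain is down to {5}, so F = 5. Remove 5 from B, D.
B has just one choice, so B = 3. Strike 3 from E.
No further eliminations apply; E can still be any of 1, 2.

1, 2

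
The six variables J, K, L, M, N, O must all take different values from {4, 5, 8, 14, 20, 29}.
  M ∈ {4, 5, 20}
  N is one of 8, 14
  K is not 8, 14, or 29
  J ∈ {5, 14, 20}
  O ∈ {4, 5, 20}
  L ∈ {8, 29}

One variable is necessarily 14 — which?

J

The 6 variables draw from only 6 values {4, 5, 8, 14, 20, 29}, so each is used; only L can be 29, hence L = 29.
The 5 still-open variables together cover exactly {4, 5, 8, 14, 20} — 5 values for 5 variables — and 8 appears only in N's list, so N = 8.
Among the 4 still-open variables, 14 fits only J (and all 4 values in {4, 5, 14, 20} must be used), so J = 14.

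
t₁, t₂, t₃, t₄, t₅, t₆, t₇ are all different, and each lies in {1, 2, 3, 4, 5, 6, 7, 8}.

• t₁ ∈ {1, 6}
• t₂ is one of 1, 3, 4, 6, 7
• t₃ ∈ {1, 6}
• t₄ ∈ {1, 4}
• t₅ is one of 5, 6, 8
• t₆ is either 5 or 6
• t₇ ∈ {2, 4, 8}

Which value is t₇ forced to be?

t₁ and t₃ share exactly the 2 values {1, 6}; by pigeonhole those values go to them, so strike 1, 6 from t₂, t₄, t₅, t₆.
t₄ must be 4 (only option left). Remove 4 from t₂, t₇.
t₆ has just one choice, so t₆ = 5. Strike 5 from t₅.
t₅'s domain is down to {8}, so t₅ = 8. Strike 8 from t₇.
So t₇ = 2.

2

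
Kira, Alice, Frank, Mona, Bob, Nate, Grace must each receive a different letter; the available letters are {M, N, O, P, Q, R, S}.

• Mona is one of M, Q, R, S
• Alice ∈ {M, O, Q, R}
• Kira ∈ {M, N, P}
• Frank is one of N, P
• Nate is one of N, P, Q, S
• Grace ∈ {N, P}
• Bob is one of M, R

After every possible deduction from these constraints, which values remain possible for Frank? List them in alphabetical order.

The 7 variables together cover exactly {M, N, O, P, Q, R, S} — 7 values for 7 variables — and O appears only in Alice's list, so Alice = O.
The 2 variables Frank and Grace are confined to {N, P}, which locks those values in; drop them from Kira, Nate.
Kira has just one choice, so Kira = M. Strike M from Mona, Bob.
Bob has just one choice, so Bob = R. Eliminate R elsewhere: Mona.
No further eliminations apply; Frank can still be any of N, P.

N, P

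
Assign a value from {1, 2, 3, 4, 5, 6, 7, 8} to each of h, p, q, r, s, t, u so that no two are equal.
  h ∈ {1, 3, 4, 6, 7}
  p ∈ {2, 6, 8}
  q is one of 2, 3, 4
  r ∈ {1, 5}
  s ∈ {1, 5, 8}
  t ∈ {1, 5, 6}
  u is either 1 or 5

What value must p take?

r and u between them cover only {1, 5} — a naked pair. Remove those values from h, s, t.
s has just one choice, so s = 8. Eliminate 8 elsewhere: p.
t must be 6 (only option left). Eliminate 6 elsewhere: h, p.
So p = 2.

2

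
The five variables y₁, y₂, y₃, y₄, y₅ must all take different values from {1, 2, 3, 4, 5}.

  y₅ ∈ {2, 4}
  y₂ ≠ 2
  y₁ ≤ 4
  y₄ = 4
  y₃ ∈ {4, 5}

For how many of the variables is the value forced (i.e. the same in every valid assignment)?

y₄ has just one choice, so y₄ = 4. Strike 4 from y₁, y₂, y₃, y₅.
y₅'s domain is down to {2}, so y₅ = 2. Strike 2 from y₁.
That leaves y₃ = 5. Eliminate 5 elsewhere: y₂.
Determined: y₃=5, y₄=4, y₅=2. The other variables each still have more than one consistent value. That makes 3.

3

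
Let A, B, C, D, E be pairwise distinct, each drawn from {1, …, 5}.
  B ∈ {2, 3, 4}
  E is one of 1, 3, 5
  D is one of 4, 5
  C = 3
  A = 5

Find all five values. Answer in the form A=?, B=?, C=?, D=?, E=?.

A=5, B=2, C=3, D=4, E=1

A's domain is down to {5}, so A = 5. So D, E can't be 5.
C must be 3 (only option left). So B, E can't be 3.
D's domain is down to {4}, so D = 4. Eliminate 4 elsewhere: B.
E has just one choice, so E = 1.
B's domain is down to {2}, so B = 2.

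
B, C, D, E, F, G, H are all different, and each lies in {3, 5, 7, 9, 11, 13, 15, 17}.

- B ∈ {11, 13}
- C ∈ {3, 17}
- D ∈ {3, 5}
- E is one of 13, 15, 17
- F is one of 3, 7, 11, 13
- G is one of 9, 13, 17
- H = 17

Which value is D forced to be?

H must be 17 (only option left). Eliminate 17 elsewhere: C, E, G.
C's domain is down to {3}, so C = 3. Strike 3 from D, F.
So D = 5.

5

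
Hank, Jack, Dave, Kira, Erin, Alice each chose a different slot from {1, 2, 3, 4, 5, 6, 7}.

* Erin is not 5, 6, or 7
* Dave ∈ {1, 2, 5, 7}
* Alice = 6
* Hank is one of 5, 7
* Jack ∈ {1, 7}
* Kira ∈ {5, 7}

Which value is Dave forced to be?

2

Alice must be 6 (only option left).
Hank and Kira share exactly the 2 values {5, 7}; by pigeonhole those values go to them, so strike 5, 7 from Jack, Dave.
Jack has just one choice, so Jack = 1. So Dave, Erin can't be 1.
So Dave = 2.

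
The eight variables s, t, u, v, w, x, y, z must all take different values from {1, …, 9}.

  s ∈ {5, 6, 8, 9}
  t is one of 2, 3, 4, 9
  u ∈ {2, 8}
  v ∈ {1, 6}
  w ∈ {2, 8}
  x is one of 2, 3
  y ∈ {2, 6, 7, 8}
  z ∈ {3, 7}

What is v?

The 2 variables u and w are confined to {2, 8}, which locks those values in; drop them from s, t, x, y.
x has just one choice, so x = 3. Eliminate 3 elsewhere: t, z.
z has just one choice, so z = 7. Remove 7 from y.
That leaves y = 6. So s, v can't be 6.
So v = 1.

1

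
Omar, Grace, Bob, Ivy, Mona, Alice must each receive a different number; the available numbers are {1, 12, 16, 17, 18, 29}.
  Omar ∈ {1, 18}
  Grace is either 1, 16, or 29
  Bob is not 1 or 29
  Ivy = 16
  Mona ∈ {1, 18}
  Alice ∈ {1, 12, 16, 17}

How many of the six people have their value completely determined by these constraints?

Ivy must be 16 (only option left). Strike 16 from Grace, Bob, Alice.
Among the 5 still-open variables, 29 fits only Grace (and all 5 values in {1, 12, 17, 18, 29} must be used), so Grace = 29.
Omar and Mona between them cover only {1, 18} — a naked pair. Remove those values from Bob, Alice.
Determined: Grace=29, Ivy=16. The other people each still have more than one consistent value. That makes 2.

2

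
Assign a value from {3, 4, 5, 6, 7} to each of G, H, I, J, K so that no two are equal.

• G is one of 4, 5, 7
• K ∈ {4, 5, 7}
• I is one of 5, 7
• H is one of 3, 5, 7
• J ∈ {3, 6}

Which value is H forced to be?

3

The 5 variables together cover exactly {3, 4, 5, 6, 7} — 5 values for 5 variables — and 6 appears only in J's list, so J = 6.
The 4 still-open variables together cover exactly {3, 4, 5, 7} — 4 values for 4 variables — and 3 appears only in H's list, so H = 3.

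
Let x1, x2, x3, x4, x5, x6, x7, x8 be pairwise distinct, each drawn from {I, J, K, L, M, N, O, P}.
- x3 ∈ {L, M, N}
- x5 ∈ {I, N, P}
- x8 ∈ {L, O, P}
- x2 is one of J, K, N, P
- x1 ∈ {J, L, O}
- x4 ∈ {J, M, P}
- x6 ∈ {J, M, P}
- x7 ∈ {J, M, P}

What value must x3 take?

The 8 variables together cover exactly {I, J, K, L, M, N, O, P} — 8 values for 8 variables — and I appears only in x5's list, so x5 = I.
The 7 still-open variables draw from only 7 values {J, K, L, M, N, O, P}, so each is used; only x2 can be K, hence x2 = K.
The 6 still-open variables draw from only 6 values {J, L, M, N, O, P}, so each is used; only x3 can be N, hence x3 = N.

N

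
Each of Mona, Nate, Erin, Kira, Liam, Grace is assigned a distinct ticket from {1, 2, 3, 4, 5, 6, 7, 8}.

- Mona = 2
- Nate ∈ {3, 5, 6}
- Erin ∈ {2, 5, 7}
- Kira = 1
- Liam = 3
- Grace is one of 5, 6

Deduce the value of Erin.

7

Mona's domain is down to {2}, so Mona = 2. Eliminate 2 elsewhere: Erin.
That leaves Kira = 1.
Liam's domain is down to {3}, so Liam = 3. Remove 3 from Nate.
Among the 3 still-open variables, 7 fits only Erin (and all 3 values in {5, 6, 7} must be used), so Erin = 7.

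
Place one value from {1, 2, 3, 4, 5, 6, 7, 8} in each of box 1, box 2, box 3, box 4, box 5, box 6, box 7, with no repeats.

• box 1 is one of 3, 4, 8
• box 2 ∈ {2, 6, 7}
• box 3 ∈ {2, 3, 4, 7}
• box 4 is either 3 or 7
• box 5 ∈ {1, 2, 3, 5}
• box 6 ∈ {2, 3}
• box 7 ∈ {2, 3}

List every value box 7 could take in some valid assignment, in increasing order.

2, 3

The 2 variables box 6 and box 7 are confined to {2, 3}, which locks those values in; drop them from box 1, box 2, box 3, box 4, box 5.
box 4 has just one choice, so box 4 = 7. Strike 7 from box 2, box 3.
box 2 has just one choice, so box 2 = 6.
box 3's domain is down to {4}, so box 3 = 4. So box 1 can't be 4.
box 1 has just one choice, so box 1 = 8.
No further eliminations apply; box 7 can still be any of 2, 3.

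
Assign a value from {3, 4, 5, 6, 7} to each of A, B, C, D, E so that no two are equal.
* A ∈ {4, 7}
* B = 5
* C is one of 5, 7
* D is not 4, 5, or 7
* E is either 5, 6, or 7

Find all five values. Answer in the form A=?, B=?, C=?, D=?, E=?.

B must be 5 (only option left). Strike 5 from C, E.
C has just one choice, so C = 7. Strike 7 from A, E.
E must be 6 (only option left). Remove 6 from D.
A's domain is down to {4}, so A = 4.
That leaves D = 3.

A=4, B=5, C=7, D=3, E=6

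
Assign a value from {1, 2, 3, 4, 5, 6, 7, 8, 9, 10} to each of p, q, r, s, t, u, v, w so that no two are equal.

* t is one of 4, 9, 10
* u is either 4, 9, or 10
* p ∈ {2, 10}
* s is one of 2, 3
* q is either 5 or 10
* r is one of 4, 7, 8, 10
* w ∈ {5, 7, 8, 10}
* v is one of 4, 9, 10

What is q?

5

Among the 8 variables, 3 fits only s (and all 8 values in {2, 3, 4, 5, 7, 8, 9, 10} must be used), so s = 3.
The 7 still-open variables draw from only 7 values {2, 4, 5, 7, 8, 9, 10}, so each is used; only p can be 2, hence p = 2.
t, u, v between them cover only {4, 9, 10} — a naked triple. Remove those values from q, r, w.
So q = 5.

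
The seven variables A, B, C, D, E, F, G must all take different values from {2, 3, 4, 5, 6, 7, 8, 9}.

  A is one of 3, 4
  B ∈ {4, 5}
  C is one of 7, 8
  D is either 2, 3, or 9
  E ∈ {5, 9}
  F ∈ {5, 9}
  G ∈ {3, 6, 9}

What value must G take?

E and F share exactly the 2 values {5, 9}; by pigeonhole those values go to them, so strike 5, 9 from B, D, G.
B's domain is down to {4}, so B = 4. Strike 4 from A.
That leaves A = 3. So D, G can't be 3.
So G = 6.

6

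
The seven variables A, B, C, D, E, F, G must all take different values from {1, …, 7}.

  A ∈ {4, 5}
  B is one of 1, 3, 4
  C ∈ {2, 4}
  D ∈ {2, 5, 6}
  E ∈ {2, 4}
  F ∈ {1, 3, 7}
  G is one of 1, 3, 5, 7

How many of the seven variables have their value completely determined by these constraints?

The 7 variables draw from only 7 values {1, 2, 3, 4, 5, 6, 7}, so each is used; only D can be 6, hence D = 6.
C and E between them cover only {2, 4} — a naked pair. Remove those values from A, B.
A's domain is down to {5}, so A = 5. Eliminate 5 elsewhere: G.
Determined: A=5, D=6. The other variables each still have more than one consistent value. That makes 2.

2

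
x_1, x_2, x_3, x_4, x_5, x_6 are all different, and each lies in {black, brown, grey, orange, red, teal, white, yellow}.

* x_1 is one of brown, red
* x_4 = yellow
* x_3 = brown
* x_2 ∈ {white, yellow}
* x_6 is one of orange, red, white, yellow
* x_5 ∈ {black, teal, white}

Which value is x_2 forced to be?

x_3 has just one choice, so x_3 = brown. Remove brown from x_1.
x_4 must be yellow (only option left). So x_2, x_6 can't be yellow.
So x_2 = white.

white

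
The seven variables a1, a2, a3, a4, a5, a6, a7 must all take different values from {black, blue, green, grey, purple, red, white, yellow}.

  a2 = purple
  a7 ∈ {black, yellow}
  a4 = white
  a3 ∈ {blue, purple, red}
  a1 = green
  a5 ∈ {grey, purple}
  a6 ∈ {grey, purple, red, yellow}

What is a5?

a1's domain is down to {green}, so a1 = green.
a2 must be purple (only option left). So a3, a5, a6 can't be purple.
So a5 = grey.

grey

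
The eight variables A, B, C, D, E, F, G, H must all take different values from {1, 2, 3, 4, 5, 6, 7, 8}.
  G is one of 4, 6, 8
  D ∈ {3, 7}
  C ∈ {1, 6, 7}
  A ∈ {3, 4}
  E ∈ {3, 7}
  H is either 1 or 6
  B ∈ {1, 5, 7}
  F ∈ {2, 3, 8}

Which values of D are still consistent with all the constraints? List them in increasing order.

3, 7

The 8 variables draw from only 8 values {1, 2, 3, 4, 5, 6, 7, 8}, so each is used; only F can be 2, hence F = 2.
Among the 7 still-open variables, 5 fits only B (and all 7 values in {1, 3, 4, 5, 6, 7, 8} must be used), so B = 5.
The 6 still-open variables together cover exactly {1, 3, 4, 6, 7, 8} — 6 values for 6 variables — and 8 appears only in G's list, so G = 8.
The 5 still-open variables draw from only 5 values {1, 3, 4, 6, 7}, so each is used; only A can be 4, hence A = 4.
D and E between them cover only {3, 7} — a naked pair. Remove those values from C.
No further eliminations apply; D can still be any of 3, 7.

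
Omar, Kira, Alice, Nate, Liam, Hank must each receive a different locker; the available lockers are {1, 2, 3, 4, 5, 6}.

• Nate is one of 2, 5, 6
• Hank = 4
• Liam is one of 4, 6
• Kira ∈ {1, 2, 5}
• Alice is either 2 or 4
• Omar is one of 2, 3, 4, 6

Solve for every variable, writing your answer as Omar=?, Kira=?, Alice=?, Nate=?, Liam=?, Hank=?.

Hank must be 4 (only option left). Eliminate 4 elsewhere: Omar, Alice, Liam.
Alice's domain is down to {2}, so Alice = 2. Eliminate 2 elsewhere: Omar, Kira, Nate.
Liam has just one choice, so Liam = 6. Eliminate 6 elsewhere: Omar, Nate.
Omar must be 3 (only option left).
Nate must be 5 (only option left). So Kira can't be 5.
Kira must be 1 (only option left).

Omar=3, Kira=1, Alice=2, Nate=5, Liam=6, Hank=4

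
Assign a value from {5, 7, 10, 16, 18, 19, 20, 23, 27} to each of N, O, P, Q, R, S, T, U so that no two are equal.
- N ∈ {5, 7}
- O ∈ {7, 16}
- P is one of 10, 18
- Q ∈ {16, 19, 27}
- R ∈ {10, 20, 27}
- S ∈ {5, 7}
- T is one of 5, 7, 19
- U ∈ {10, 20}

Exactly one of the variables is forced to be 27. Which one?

Q

Among the 8 variables, 18 fits only P (and all 8 values in {5, 7, 10, 16, 18, 19, 20, 27} must be used), so P = 18.
N and S share exactly the 2 values {5, 7}; by pigeonhole those values go to them, so strike 5, 7 from O, T.
O's domain is down to {16}, so O = 16. Strike 16 from Q.
T must be 19 (only option left). Remove 19 from Q.
So 27 goes to Q.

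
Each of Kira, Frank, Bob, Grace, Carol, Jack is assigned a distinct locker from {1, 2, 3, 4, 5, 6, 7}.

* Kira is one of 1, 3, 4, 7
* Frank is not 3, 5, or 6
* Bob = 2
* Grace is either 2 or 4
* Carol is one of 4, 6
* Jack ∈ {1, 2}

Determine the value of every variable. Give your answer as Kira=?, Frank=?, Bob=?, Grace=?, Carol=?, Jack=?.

Kira=3, Frank=7, Bob=2, Grace=4, Carol=6, Jack=1

Bob's domain is down to {2}, so Bob = 2. Strike 2 from Frank, Grace, Jack.
Grace must be 4 (only option left). Remove 4 from Kira, Frank, Carol.
Carol has just one choice, so Carol = 6.
Jack has just one choice, so Jack = 1. Remove 1 from Kira, Frank.
Frank's domain is down to {7}, so Frank = 7. Eliminate 7 elsewhere: Kira.
Kira must be 3 (only option left).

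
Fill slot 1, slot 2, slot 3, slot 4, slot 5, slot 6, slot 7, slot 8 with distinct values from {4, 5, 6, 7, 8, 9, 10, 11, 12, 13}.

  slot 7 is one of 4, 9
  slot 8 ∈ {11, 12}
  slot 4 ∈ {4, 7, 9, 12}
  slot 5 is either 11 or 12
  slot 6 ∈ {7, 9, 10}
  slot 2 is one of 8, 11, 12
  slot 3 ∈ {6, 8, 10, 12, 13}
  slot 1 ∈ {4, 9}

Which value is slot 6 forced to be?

10

slot 1 and slot 7 share exactly the 2 values {4, 9}; by pigeonhole those values go to them, so strike 4, 9 from slot 4, slot 6.
slot 5 and slot 8 between them cover only {11, 12} — a naked pair. Remove those values from slot 2, slot 3, slot 4.
That leaves slot 2 = 8. Strike 8 from slot 3.
slot 4 must be 7 (only option left). So slot 6 can't be 7.
So slot 6 = 10.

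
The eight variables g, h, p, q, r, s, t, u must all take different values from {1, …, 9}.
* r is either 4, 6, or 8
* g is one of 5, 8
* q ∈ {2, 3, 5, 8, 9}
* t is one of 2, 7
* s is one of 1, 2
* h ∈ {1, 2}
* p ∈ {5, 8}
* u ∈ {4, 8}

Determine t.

7

g and p share exactly the 2 values {5, 8}; by pigeonhole those values go to them, so strike 5, 8 from q, r, u.
That leaves u = 4. Strike 4 from r.
r has just one choice, so r = 6.
h and s share exactly the 2 values {1, 2}; by pigeonhole those values go to them, so strike 1, 2 from q, t.
So t = 7.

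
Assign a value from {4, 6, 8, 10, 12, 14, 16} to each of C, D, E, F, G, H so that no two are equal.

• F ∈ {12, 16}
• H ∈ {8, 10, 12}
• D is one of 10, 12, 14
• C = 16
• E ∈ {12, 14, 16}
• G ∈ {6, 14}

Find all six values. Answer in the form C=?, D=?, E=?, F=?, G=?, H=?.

C's domain is down to {16}, so C = 16. Strike 16 from E, F.
F must be 12 (only option left). Strike 12 from D, E, H.
That leaves E = 14. Strike 14 from D, G.
That leaves G = 6.
D has just one choice, so D = 10. Eliminate 10 elsewhere: H.
That leaves H = 8.

C=16, D=10, E=14, F=12, G=6, H=8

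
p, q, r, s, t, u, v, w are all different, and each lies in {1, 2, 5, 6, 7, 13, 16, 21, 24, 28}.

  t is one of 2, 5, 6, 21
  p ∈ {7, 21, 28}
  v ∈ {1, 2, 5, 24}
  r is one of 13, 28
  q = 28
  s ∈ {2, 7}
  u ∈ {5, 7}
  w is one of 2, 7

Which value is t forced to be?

6

q's domain is down to {28}, so q = 28. So p, r can't be 28.
r has just one choice, so r = 13.
s and w share exactly the 2 values {2, 7}; by pigeonhole those values go to them, so strike 2, 7 from p, t, u, v.
p must be 21 (only option left). Eliminate 21 elsewhere: t.
u has just one choice, so u = 5. Strike 5 from t, v.
So t = 6.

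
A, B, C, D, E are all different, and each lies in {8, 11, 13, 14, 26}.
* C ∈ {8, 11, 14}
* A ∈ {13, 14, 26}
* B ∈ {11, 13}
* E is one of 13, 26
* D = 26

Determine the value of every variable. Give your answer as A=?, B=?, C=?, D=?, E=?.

A=14, B=11, C=8, D=26, E=13

D has just one choice, so D = 26. So A, E can't be 26.
E has just one choice, so E = 13. Strike 13 from A, B.
A has just one choice, so A = 14. Eliminate 14 elsewhere: C.
B's domain is down to {11}, so B = 11. Eliminate 11 elsewhere: C.
C has just one choice, so C = 8.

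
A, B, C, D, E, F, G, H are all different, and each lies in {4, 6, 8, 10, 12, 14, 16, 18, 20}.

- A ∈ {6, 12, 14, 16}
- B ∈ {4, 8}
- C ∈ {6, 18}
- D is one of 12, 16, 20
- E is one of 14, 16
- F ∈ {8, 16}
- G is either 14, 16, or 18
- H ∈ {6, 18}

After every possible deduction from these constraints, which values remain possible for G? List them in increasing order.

The 8 variables draw from only 8 values {4, 6, 8, 12, 14, 16, 18, 20}, so each is used; only B can be 4, hence B = 4.
The 7 still-open variables draw from only 7 values {6, 8, 12, 14, 16, 18, 20}, so each is used; only F can be 8, hence F = 8.
The 6 still-open variables together cover exactly {6, 12, 14, 16, 18, 20} — 6 values for 6 variables — and 20 appears only in D's list, so D = 20.
The 5 still-open variables together cover exactly {6, 12, 14, 16, 18} — 5 values for 5 variables — and 12 appears only in A's list, so A = 12.
C and H share exactly the 2 values {6, 18}; by pigeonhole those values go to them, so strike 6, 18 from G.
No further eliminations apply; G can still be any of 14, 16.

14, 16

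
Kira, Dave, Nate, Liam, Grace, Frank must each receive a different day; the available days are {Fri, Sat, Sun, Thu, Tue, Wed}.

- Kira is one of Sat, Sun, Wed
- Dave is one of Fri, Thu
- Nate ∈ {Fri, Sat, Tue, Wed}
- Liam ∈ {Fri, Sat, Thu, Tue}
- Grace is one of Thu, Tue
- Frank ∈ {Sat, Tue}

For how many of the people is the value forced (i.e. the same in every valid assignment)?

The 6 variables together cover exactly {Fri, Sat, Sun, Thu, Tue, Wed} — 6 values for 6 variables — and Sun appears only in Kira's list, so Kira = Sun.
The 5 still-open variables draw from only 5 values {Fri, Sat, Thu, Tue, Wed}, so each is used; only Nate can be Wed, hence Nate = Wed.
Determined: Kira=Sun, Nate=Wed. The other people each still have more than one consistent value. That makes 2.

2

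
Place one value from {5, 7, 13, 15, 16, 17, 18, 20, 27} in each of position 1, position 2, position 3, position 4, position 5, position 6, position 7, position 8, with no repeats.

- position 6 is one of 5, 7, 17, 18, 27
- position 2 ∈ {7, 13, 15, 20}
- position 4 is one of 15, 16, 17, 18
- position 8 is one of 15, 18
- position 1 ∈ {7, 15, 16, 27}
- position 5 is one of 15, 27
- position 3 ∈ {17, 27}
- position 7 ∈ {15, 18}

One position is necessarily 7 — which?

position 1

position 7 and position 8 between them cover only {15, 18} — a naked pair. Remove those values from position 1, position 2, position 4, position 5, position 6.
That leaves position 5 = 27. Remove 27 from position 1, position 3, position 6.
position 3 has just one choice, so position 3 = 17. Eliminate 17 elsewhere: position 4, position 6.
position 4 has just one choice, so position 4 = 16. So position 1 can't be 16.
So 7 goes to position 1.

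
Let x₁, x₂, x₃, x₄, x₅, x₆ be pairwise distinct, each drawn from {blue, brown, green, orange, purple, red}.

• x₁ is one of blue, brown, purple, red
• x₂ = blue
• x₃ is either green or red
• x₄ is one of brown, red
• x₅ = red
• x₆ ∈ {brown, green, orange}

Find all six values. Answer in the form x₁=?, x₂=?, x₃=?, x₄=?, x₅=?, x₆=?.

x₁=purple, x₂=blue, x₃=green, x₄=brown, x₅=red, x₆=orange

x₂ has just one choice, so x₂ = blue. Remove blue from x₁.
x₅ must be red (only option left). Remove red from x₁, x₃, x₄.
That leaves x₃ = green. Strike green from x₆.
x₄ has just one choice, so x₄ = brown. Remove brown from x₁, x₆.
x₆ must be orange (only option left).
x₁ has just one choice, so x₁ = purple.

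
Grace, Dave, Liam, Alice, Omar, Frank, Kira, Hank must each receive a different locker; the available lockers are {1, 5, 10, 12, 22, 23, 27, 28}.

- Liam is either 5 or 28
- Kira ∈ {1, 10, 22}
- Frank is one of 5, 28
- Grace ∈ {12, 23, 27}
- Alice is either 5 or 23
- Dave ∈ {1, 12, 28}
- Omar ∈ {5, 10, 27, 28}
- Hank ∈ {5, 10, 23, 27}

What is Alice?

The 8 variables draw from only 8 values {1, 5, 10, 12, 22, 23, 27, 28}, so each is used; only Kira can be 22, hence Kira = 22.
The 7 still-open variables draw from only 7 values {1, 5, 10, 12, 23, 27, 28}, so each is used; only Dave can be 1, hence Dave = 1.
Among the 6 still-open variables, 12 fits only Grace (and all 6 values in {5, 10, 12, 23, 27, 28} must be used), so Grace = 12.
Liam and Frank share exactly the 2 values {5, 28}; by pigeonhole those values go to them, so strike 5, 28 from Alice, Omar, Hank.
So Alice = 23.

23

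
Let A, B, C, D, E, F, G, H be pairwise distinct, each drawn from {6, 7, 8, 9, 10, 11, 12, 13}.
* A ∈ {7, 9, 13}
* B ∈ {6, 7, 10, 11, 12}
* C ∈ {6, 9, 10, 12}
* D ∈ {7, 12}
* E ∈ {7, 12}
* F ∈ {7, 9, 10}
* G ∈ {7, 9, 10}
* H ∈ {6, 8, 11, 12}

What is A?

13

The 8 variables together cover exactly {6, 7, 8, 9, 10, 11, 12, 13} — 8 values for 8 variables — and 8 appears only in H's list, so H = 8.
Among the 7 still-open variables, 11 fits only B (and all 7 values in {6, 7, 9, 10, 11, 12, 13} must be used), so B = 11.
The 6 still-open variables together cover exactly {6, 7, 9, 10, 12, 13} — 6 values for 6 variables — and 6 appears only in C's list, so C = 6.
Among the 5 still-open variables, 13 fits only A (and all 5 values in {7, 9, 10, 12, 13} must be used), so A = 13.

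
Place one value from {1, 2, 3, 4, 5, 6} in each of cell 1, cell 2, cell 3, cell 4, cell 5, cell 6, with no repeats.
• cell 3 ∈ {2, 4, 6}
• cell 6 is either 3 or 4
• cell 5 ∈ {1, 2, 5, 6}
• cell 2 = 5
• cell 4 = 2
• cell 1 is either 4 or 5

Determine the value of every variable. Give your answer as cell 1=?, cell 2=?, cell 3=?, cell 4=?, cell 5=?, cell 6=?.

cell 1=4, cell 2=5, cell 3=6, cell 4=2, cell 5=1, cell 6=3

cell 2 must be 5 (only option left). Remove 5 from cell 1, cell 5.
That leaves cell 4 = 2. Strike 2 from cell 3, cell 5.
cell 1 must be 4 (only option left). Eliminate 4 elsewhere: cell 3, cell 6.
That leaves cell 3 = 6. Eliminate 6 elsewhere: cell 5.
cell 5 must be 1 (only option left).
cell 6 has just one choice, so cell 6 = 3.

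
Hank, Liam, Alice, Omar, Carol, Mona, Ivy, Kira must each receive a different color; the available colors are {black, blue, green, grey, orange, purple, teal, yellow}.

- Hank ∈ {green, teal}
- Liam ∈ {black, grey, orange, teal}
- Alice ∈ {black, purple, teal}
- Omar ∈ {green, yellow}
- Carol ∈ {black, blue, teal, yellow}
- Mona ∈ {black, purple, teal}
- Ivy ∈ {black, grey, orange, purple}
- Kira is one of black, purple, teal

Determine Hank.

The 8 variables draw from only 8 values {black, blue, green, grey, orange, purple, teal, yellow}, so each is used; only Carol can be blue, hence Carol = blue.
Among the 7 still-open variables, yellow fits only Omar (and all 7 values in {black, green, grey, orange, purple, teal, yellow} must be used), so Omar = yellow.
Among the 6 still-open variables, green fits only Hank (and all 6 values in {black, green, grey, orange, purple, teal} must be used), so Hank = green.

green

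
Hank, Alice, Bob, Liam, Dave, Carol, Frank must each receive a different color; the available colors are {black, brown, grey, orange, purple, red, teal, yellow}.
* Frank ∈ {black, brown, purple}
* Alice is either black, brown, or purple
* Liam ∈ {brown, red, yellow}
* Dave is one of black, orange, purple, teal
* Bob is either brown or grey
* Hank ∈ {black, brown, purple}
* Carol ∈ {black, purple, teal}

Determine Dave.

The 3 variables Hank, Alice, Frank are confined to {black, brown, purple}, which locks those values in; drop them from Bob, Liam, Dave, Carol.
Bob must be grey (only option left).
Carol has just one choice, so Carol = teal. Eliminate teal elsewhere: Dave.
So Dave = orange.

orange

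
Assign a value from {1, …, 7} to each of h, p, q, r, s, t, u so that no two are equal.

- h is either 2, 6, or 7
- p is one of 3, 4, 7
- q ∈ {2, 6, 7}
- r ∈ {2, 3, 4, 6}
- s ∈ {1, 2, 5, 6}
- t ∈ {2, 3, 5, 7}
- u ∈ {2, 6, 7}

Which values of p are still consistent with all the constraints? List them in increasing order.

3, 4

The 7 variables together cover exactly {1, 2, 3, 4, 5, 6, 7} — 7 values for 7 variables — and 1 appears only in s's list, so s = 1.
The 6 still-open variables together cover exactly {2, 3, 4, 5, 6, 7} — 6 values for 6 variables — and 5 appears only in t's list, so t = 5.
h, q, u between them cover only {2, 6, 7} — a naked triple. Remove those values from p, r.
No further eliminations apply; p can still be any of 3, 4.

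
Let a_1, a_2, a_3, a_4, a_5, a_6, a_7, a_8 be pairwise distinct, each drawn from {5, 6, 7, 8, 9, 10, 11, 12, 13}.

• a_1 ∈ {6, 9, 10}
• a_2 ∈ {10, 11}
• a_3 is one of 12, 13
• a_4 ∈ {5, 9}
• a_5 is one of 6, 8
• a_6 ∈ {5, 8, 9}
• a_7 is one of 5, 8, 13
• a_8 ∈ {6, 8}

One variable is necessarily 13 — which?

The 8 variables draw from only 8 values {5, 6, 8, 9, 10, 11, 12, 13}, so each is used; only a_2 can be 11, hence a_2 = 11.
Among the 7 still-open variables, 10 fits only a_1 (and all 7 values in {5, 6, 8, 9, 10, 12, 13} must be used), so a_1 = 10.
The 6 still-open variables together cover exactly {5, 6, 8, 9, 12, 13} — 6 values for 6 variables — and 12 appears only in a_3's list, so a_3 = 12.
Among the 5 still-open variables, 13 fits only a_7 (and all 5 values in {5, 6, 8, 9, 13} must be used), so a_7 = 13.

a_7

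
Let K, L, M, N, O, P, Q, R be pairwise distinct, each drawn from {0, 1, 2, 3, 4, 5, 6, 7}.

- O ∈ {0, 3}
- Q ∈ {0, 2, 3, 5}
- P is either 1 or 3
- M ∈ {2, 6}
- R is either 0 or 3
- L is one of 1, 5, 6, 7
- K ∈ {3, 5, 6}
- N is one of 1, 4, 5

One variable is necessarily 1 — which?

The 8 variables together cover exactly {0, 1, 2, 3, 4, 5, 6, 7} — 8 values for 8 variables — and 4 appears only in N's list, so N = 4.
The 7 still-open variables draw from only 7 values {0, 1, 2, 3, 5, 6, 7}, so each is used; only L can be 7, hence L = 7.
The 6 still-open variables draw from only 6 values {0, 1, 2, 3, 5, 6}, so each is used; only P can be 1, hence P = 1.

P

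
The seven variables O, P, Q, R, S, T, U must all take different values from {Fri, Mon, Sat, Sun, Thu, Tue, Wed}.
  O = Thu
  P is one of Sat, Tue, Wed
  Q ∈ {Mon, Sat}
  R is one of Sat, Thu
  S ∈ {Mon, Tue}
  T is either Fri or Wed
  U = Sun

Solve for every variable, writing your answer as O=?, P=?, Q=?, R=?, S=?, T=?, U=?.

O has just one choice, so O = Thu. Strike Thu from R.
R has just one choice, so R = Sat. So P, Q can't be Sat.
U has just one choice, so U = Sun.
Q's domain is down to {Mon}, so Q = Mon. Remove Mon from S.
S must be Tue (only option left). Eliminate Tue elsewhere: P.
P must be Wed (only option left). Remove Wed from T.
T's domain is down to {Fri}, so T = Fri.

O=Thu, P=Wed, Q=Mon, R=Sat, S=Tue, T=Fri, U=Sun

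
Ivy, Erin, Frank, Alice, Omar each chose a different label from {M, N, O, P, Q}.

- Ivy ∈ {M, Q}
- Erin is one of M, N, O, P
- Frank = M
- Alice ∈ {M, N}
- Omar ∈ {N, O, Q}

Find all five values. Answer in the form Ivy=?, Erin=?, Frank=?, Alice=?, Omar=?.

Frank must be M (only option left). Remove M from Ivy, Erin, Alice.
That leaves Alice = N. So Erin, Omar can't be N.
Ivy must be Q (only option left). Remove Q from Omar.
Omar has just one choice, so Omar = O. Eliminate O elsewhere: Erin.
That leaves Erin = P.

Ivy=Q, Erin=P, Frank=M, Alice=N, Omar=O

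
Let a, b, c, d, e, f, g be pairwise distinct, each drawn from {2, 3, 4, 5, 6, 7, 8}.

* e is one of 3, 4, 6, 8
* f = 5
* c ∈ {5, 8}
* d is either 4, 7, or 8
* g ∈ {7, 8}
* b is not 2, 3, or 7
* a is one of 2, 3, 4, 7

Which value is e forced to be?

3

f must be 5 (only option left). So b, c can't be 5.
c must be 8 (only option left). Strike 8 from b, d, e, g.
g has just one choice, so g = 7. Eliminate 7 elsewhere: a, d.
That leaves d = 4. Remove 4 from a, b, e.
b's domain is down to {6}, so b = 6. Remove 6 from e.
So e = 3.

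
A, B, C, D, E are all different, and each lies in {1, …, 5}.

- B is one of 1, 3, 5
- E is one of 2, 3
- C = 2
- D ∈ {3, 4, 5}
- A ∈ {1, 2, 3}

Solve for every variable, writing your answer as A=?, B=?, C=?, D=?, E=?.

A=1, B=5, C=2, D=4, E=3

C's domain is down to {2}, so C = 2. So A, E can't be 2.
That leaves E = 3. Strike 3 from A, B, D.
A's domain is down to {1}, so A = 1. Strike 1 from B.
That leaves B = 5. Eliminate 5 elsewhere: D.
D's domain is down to {4}, so D = 4.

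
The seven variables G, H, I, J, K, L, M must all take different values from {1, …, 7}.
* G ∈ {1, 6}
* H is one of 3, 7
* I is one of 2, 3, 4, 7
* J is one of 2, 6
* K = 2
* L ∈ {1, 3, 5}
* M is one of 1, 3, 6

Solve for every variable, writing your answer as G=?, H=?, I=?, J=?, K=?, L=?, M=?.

G=1, H=7, I=4, J=6, K=2, L=5, M=3

K has just one choice, so K = 2. Eliminate 2 elsewhere: I, J.
J has just one choice, so J = 6. Strike 6 from G, M.
G has just one choice, so G = 1. Eliminate 1 elsewhere: L, M.
M must be 3 (only option left). Strike 3 from H, I, L.
That leaves H = 7. So I can't be 7.
I's domain is down to {4}, so I = 4.
L has just one choice, so L = 5.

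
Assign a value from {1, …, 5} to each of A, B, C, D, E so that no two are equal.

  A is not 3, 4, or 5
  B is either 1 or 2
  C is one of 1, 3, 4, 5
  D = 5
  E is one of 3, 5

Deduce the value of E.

D's domain is down to {5}, so D = 5. So C, E can't be 5.
So E = 3.

3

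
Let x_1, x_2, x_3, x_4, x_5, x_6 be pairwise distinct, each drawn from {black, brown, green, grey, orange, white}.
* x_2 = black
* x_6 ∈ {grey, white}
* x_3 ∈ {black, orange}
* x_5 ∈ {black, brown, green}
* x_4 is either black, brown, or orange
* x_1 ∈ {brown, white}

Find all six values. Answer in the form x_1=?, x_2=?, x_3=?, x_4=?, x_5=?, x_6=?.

x_1=white, x_2=black, x_3=orange, x_4=brown, x_5=green, x_6=grey

x_2 must be black (only option left). Eliminate black elsewhere: x_3, x_4, x_5.
x_3's domain is down to {orange}, so x_3 = orange. Strike orange from x_4.
That leaves x_4 = brown. Eliminate brown elsewhere: x_1, x_5.
That leaves x_5 = green.
x_1's domain is down to {white}, so x_1 = white. Remove white from x_6.
x_6 has just one choice, so x_6 = grey.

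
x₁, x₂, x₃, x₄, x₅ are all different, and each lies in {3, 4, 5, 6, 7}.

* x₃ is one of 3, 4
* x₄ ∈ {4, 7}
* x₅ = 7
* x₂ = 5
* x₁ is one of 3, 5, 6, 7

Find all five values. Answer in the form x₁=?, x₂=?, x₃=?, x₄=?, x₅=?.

x₂'s domain is down to {5}, so x₂ = 5. Eliminate 5 elsewhere: x₁.
x₅'s domain is down to {7}, so x₅ = 7. So x₁, x₄ can't be 7.
x₄ must be 4 (only option left). So x₃ can't be 4.
x₃'s domain is down to {3}, so x₃ = 3. Remove 3 from x₁.
x₁ has just one choice, so x₁ = 6.

x₁=6, x₂=5, x₃=3, x₄=4, x₅=7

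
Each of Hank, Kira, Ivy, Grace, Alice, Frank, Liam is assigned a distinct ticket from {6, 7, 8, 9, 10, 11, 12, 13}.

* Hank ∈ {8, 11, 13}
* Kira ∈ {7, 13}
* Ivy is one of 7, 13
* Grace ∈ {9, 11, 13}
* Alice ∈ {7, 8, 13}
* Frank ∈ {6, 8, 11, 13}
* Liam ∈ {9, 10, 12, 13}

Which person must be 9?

Grace

Kira and Ivy between them cover only {7, 13} — a naked pair. Remove those values from Hank, Grace, Alice, Frank, Liam.
Alice's domain is down to {8}, so Alice = 8. Strike 8 from Hank, Frank.
Hank's domain is down to {11}, so Hank = 11. So Grace, Frank can't be 11.
So 9 goes to Grace.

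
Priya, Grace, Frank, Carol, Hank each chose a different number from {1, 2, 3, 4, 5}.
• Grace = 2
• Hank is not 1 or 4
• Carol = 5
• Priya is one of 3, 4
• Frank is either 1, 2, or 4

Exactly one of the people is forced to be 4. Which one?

Priya

Grace must be 2 (only option left). Remove 2 from Frank, Hank.
Carol must be 5 (only option left). So Hank can't be 5.
That leaves Hank = 3. So Priya can't be 3.
So 4 goes to Priya.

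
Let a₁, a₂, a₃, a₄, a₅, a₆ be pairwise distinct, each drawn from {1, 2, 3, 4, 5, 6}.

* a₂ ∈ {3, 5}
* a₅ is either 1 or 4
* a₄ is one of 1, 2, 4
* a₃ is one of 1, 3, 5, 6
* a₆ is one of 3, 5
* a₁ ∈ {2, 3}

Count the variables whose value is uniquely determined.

Among the 6 variables, 6 fits only a₃ (and all 6 values in {1, 2, 3, 4, 5, 6} must be used), so a₃ = 6.
a₂ and a₆ between them cover only {3, 5} — a naked pair. Remove those values from a₁.
a₁ has just one choice, so a₁ = 2. Remove 2 from a₄.
Determined: a₁=2, a₃=6. The other variables each still have more than one consistent value. That makes 2.

2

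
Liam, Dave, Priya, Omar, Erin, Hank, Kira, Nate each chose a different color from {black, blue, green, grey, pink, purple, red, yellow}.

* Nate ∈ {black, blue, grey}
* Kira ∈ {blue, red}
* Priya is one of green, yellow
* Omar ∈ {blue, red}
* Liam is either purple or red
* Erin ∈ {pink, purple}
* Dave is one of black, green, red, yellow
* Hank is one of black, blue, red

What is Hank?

The 8 variables draw from only 8 values {black, blue, green, grey, pink, purple, red, yellow}, so each is used; only Nate can be grey, hence Nate = grey.
The 7 still-open variables together cover exactly {black, blue, green, pink, purple, red, yellow} — 7 values for 7 variables — and pink appears only in Erin's list, so Erin = pink.
The 6 still-open variables draw from only 6 values {black, blue, green, purple, red, yellow}, so each is used; only Liam can be purple, hence Liam = purple.
Omar and Kira share exactly the 2 values {blue, red}; by pigeonhole those values go to them, so strike blue, red from Dave, Hank.
So Hank = black.

black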